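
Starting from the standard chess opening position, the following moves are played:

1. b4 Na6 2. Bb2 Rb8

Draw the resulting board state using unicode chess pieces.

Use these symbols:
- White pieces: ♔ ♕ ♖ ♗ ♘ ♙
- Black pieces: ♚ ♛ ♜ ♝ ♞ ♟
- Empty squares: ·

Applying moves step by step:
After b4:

♜ ♞ ♝ ♛ ♚ ♝ ♞ ♜
♟ ♟ ♟ ♟ ♟ ♟ ♟ ♟
· · · · · · · ·
· · · · · · · ·
· ♙ · · · · · ·
· · · · · · · ·
♙ · ♙ ♙ ♙ ♙ ♙ ♙
♖ ♘ ♗ ♕ ♔ ♗ ♘ ♖


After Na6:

♜ · ♝ ♛ ♚ ♝ ♞ ♜
♟ ♟ ♟ ♟ ♟ ♟ ♟ ♟
♞ · · · · · · ·
· · · · · · · ·
· ♙ · · · · · ·
· · · · · · · ·
♙ · ♙ ♙ ♙ ♙ ♙ ♙
♖ ♘ ♗ ♕ ♔ ♗ ♘ ♖


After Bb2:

♜ · ♝ ♛ ♚ ♝ ♞ ♜
♟ ♟ ♟ ♟ ♟ ♟ ♟ ♟
♞ · · · · · · ·
· · · · · · · ·
· ♙ · · · · · ·
· · · · · · · ·
♙ ♗ ♙ ♙ ♙ ♙ ♙ ♙
♖ ♘ · ♕ ♔ ♗ ♘ ♖


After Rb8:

· ♜ ♝ ♛ ♚ ♝ ♞ ♜
♟ ♟ ♟ ♟ ♟ ♟ ♟ ♟
♞ · · · · · · ·
· · · · · · · ·
· ♙ · · · · · ·
· · · · · · · ·
♙ ♗ ♙ ♙ ♙ ♙ ♙ ♙
♖ ♘ · ♕ ♔ ♗ ♘ ♖



  a b c d e f g h
  ─────────────────
8│· ♜ ♝ ♛ ♚ ♝ ♞ ♜│8
7│♟ ♟ ♟ ♟ ♟ ♟ ♟ ♟│7
6│♞ · · · · · · ·│6
5│· · · · · · · ·│5
4│· ♙ · · · · · ·│4
3│· · · · · · · ·│3
2│♙ ♗ ♙ ♙ ♙ ♙ ♙ ♙│2
1│♖ ♘ · ♕ ♔ ♗ ♘ ♖│1
  ─────────────────
  a b c d e f g h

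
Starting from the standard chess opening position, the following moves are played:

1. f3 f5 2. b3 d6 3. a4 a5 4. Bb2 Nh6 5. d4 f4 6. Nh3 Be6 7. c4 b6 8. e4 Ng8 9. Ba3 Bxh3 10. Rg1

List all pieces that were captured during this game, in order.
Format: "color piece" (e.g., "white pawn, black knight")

Tracking captures:
  Bxh3: captured white knight

white knight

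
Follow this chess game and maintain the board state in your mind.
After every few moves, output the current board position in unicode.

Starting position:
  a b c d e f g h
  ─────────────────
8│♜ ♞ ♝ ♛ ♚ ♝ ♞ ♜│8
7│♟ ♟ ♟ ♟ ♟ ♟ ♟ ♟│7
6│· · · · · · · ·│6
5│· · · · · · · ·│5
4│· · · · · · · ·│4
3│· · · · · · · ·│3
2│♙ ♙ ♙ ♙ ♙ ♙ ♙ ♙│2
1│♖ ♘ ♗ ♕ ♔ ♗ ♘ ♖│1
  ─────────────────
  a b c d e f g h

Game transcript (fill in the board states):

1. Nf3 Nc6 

  a b c d e f g h
  ─────────────────
8│♜ · ♝ ♛ ♚ ♝ ♞ ♜│8
7│♟ ♟ ♟ ♟ ♟ ♟ ♟ ♟│7
6│· · ♞ · · · · ·│6
5│· · · · · · · ·│5
4│· · · · · · · ·│4
3│· · · · · ♘ · ·│3
2│♙ ♙ ♙ ♙ ♙ ♙ ♙ ♙│2
1│♖ ♘ ♗ ♕ ♔ ♗ · ♖│1
  ─────────────────
  a b c d e f g h

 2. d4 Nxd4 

  a b c d e f g h
  ─────────────────
8│♜ · ♝ ♛ ♚ ♝ ♞ ♜│8
7│♟ ♟ ♟ ♟ ♟ ♟ ♟ ♟│7
6│· · · · · · · ·│6
5│· · · · · · · ·│5
4│· · · ♞ · · · ·│4
3│· · · · · ♘ · ·│3
2│♙ ♙ ♙ · ♙ ♙ ♙ ♙│2
1│♖ ♘ ♗ ♕ ♔ ♗ · ♖│1
  ─────────────────
  a b c d e f g h

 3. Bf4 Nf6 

  a b c d e f g h
  ─────────────────
8│♜ · ♝ ♛ ♚ ♝ · ♜│8
7│♟ ♟ ♟ ♟ ♟ ♟ ♟ ♟│7
6│· · · · · ♞ · ·│6
5│· · · · · · · ·│5
4│· · · ♞ · ♗ · ·│4
3│· · · · · ♘ · ·│3
2│♙ ♙ ♙ · ♙ ♙ ♙ ♙│2
1│♖ ♘ · ♕ ♔ ♗ · ♖│1
  ─────────────────
  a b c d e f g h



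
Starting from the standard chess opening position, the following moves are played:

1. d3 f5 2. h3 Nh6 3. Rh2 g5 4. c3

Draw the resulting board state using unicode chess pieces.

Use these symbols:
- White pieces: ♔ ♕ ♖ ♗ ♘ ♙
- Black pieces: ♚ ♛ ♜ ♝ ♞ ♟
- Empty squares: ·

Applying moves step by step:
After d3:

♜ ♞ ♝ ♛ ♚ ♝ ♞ ♜
♟ ♟ ♟ ♟ ♟ ♟ ♟ ♟
· · · · · · · ·
· · · · · · · ·
· · · · · · · ·
· · · ♙ · · · ·
♙ ♙ ♙ · ♙ ♙ ♙ ♙
♖ ♘ ♗ ♕ ♔ ♗ ♘ ♖


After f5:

♜ ♞ ♝ ♛ ♚ ♝ ♞ ♜
♟ ♟ ♟ ♟ ♟ · ♟ ♟
· · · · · · · ·
· · · · · ♟ · ·
· · · · · · · ·
· · · ♙ · · · ·
♙ ♙ ♙ · ♙ ♙ ♙ ♙
♖ ♘ ♗ ♕ ♔ ♗ ♘ ♖


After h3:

♜ ♞ ♝ ♛ ♚ ♝ ♞ ♜
♟ ♟ ♟ ♟ ♟ · ♟ ♟
· · · · · · · ·
· · · · · ♟ · ·
· · · · · · · ·
· · · ♙ · · · ♙
♙ ♙ ♙ · ♙ ♙ ♙ ·
♖ ♘ ♗ ♕ ♔ ♗ ♘ ♖


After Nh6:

♜ ♞ ♝ ♛ ♚ ♝ · ♜
♟ ♟ ♟ ♟ ♟ · ♟ ♟
· · · · · · · ♞
· · · · · ♟ · ·
· · · · · · · ·
· · · ♙ · · · ♙
♙ ♙ ♙ · ♙ ♙ ♙ ·
♖ ♘ ♗ ♕ ♔ ♗ ♘ ♖


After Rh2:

♜ ♞ ♝ ♛ ♚ ♝ · ♜
♟ ♟ ♟ ♟ ♟ · ♟ ♟
· · · · · · · ♞
· · · · · ♟ · ·
· · · · · · · ·
· · · ♙ · · · ♙
♙ ♙ ♙ · ♙ ♙ ♙ ♖
♖ ♘ ♗ ♕ ♔ ♗ ♘ ·


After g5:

♜ ♞ ♝ ♛ ♚ ♝ · ♜
♟ ♟ ♟ ♟ ♟ · · ♟
· · · · · · · ♞
· · · · · ♟ ♟ ·
· · · · · · · ·
· · · ♙ · · · ♙
♙ ♙ ♙ · ♙ ♙ ♙ ♖
♖ ♘ ♗ ♕ ♔ ♗ ♘ ·


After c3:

♜ ♞ ♝ ♛ ♚ ♝ · ♜
♟ ♟ ♟ ♟ ♟ · · ♟
· · · · · · · ♞
· · · · · ♟ ♟ ·
· · · · · · · ·
· · ♙ ♙ · · · ♙
♙ ♙ · · ♙ ♙ ♙ ♖
♖ ♘ ♗ ♕ ♔ ♗ ♘ ·



  a b c d e f g h
  ─────────────────
8│♜ ♞ ♝ ♛ ♚ ♝ · ♜│8
7│♟ ♟ ♟ ♟ ♟ · · ♟│7
6│· · · · · · · ♞│6
5│· · · · · ♟ ♟ ·│5
4│· · · · · · · ·│4
3│· · ♙ ♙ · · · ♙│3
2│♙ ♙ · · ♙ ♙ ♙ ♖│2
1│♖ ♘ ♗ ♕ ♔ ♗ ♘ ·│1
  ─────────────────
  a b c d e f g h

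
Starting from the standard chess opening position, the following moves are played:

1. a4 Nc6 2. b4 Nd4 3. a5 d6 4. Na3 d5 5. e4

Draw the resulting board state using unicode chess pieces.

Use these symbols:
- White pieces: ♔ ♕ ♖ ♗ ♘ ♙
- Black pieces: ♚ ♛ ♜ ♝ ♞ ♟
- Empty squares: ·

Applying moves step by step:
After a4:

♜ ♞ ♝ ♛ ♚ ♝ ♞ ♜
♟ ♟ ♟ ♟ ♟ ♟ ♟ ♟
· · · · · · · ·
· · · · · · · ·
♙ · · · · · · ·
· · · · · · · ·
· ♙ ♙ ♙ ♙ ♙ ♙ ♙
♖ ♘ ♗ ♕ ♔ ♗ ♘ ♖


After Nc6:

♜ · ♝ ♛ ♚ ♝ ♞ ♜
♟ ♟ ♟ ♟ ♟ ♟ ♟ ♟
· · ♞ · · · · ·
· · · · · · · ·
♙ · · · · · · ·
· · · · · · · ·
· ♙ ♙ ♙ ♙ ♙ ♙ ♙
♖ ♘ ♗ ♕ ♔ ♗ ♘ ♖


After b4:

♜ · ♝ ♛ ♚ ♝ ♞ ♜
♟ ♟ ♟ ♟ ♟ ♟ ♟ ♟
· · ♞ · · · · ·
· · · · · · · ·
♙ ♙ · · · · · ·
· · · · · · · ·
· · ♙ ♙ ♙ ♙ ♙ ♙
♖ ♘ ♗ ♕ ♔ ♗ ♘ ♖


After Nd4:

♜ · ♝ ♛ ♚ ♝ ♞ ♜
♟ ♟ ♟ ♟ ♟ ♟ ♟ ♟
· · · · · · · ·
· · · · · · · ·
♙ ♙ · ♞ · · · ·
· · · · · · · ·
· · ♙ ♙ ♙ ♙ ♙ ♙
♖ ♘ ♗ ♕ ♔ ♗ ♘ ♖


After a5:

♜ · ♝ ♛ ♚ ♝ ♞ ♜
♟ ♟ ♟ ♟ ♟ ♟ ♟ ♟
· · · · · · · ·
♙ · · · · · · ·
· ♙ · ♞ · · · ·
· · · · · · · ·
· · ♙ ♙ ♙ ♙ ♙ ♙
♖ ♘ ♗ ♕ ♔ ♗ ♘ ♖


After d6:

♜ · ♝ ♛ ♚ ♝ ♞ ♜
♟ ♟ ♟ · ♟ ♟ ♟ ♟
· · · ♟ · · · ·
♙ · · · · · · ·
· ♙ · ♞ · · · ·
· · · · · · · ·
· · ♙ ♙ ♙ ♙ ♙ ♙
♖ ♘ ♗ ♕ ♔ ♗ ♘ ♖


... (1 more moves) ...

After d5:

♜ · ♝ ♛ ♚ ♝ ♞ ♜
♟ ♟ ♟ · ♟ ♟ ♟ ♟
· · · · · · · ·
♙ · · ♟ · · · ·
· ♙ · ♞ · · · ·
♘ · · · · · · ·
· · ♙ ♙ ♙ ♙ ♙ ♙
♖ · ♗ ♕ ♔ ♗ ♘ ♖


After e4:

♜ · ♝ ♛ ♚ ♝ ♞ ♜
♟ ♟ ♟ · ♟ ♟ ♟ ♟
· · · · · · · ·
♙ · · ♟ · · · ·
· ♙ · ♞ ♙ · · ·
♘ · · · · · · ·
· · ♙ ♙ · ♙ ♙ ♙
♖ · ♗ ♕ ♔ ♗ ♘ ♖



  a b c d e f g h
  ─────────────────
8│♜ · ♝ ♛ ♚ ♝ ♞ ♜│8
7│♟ ♟ ♟ · ♟ ♟ ♟ ♟│7
6│· · · · · · · ·│6
5│♙ · · ♟ · · · ·│5
4│· ♙ · ♞ ♙ · · ·│4
3│♘ · · · · · · ·│3
2│· · ♙ ♙ · ♙ ♙ ♙│2
1│♖ · ♗ ♕ ♔ ♗ ♘ ♖│1
  ─────────────────
  a b c d e f g h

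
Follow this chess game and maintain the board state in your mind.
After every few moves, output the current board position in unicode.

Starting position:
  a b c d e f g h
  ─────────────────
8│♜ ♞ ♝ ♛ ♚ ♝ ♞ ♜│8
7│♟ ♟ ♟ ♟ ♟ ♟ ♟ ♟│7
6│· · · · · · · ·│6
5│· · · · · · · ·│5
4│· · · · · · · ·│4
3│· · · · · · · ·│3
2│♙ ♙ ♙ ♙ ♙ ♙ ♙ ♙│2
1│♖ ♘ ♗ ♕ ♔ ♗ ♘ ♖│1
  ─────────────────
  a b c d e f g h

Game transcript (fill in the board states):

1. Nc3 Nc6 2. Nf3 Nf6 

  a b c d e f g h
  ─────────────────
8│♜ · ♝ ♛ ♚ ♝ · ♜│8
7│♟ ♟ ♟ ♟ ♟ ♟ ♟ ♟│7
6│· · ♞ · · ♞ · ·│6
5│· · · · · · · ·│5
4│· · · · · · · ·│4
3│· · ♘ · · ♘ · ·│3
2│♙ ♙ ♙ ♙ ♙ ♙ ♙ ♙│2
1│♖ · ♗ ♕ ♔ ♗ · ♖│1
  ─────────────────
  a b c d e f g h

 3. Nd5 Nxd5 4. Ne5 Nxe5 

  a b c d e f g h
  ─────────────────
8│♜ · ♝ ♛ ♚ ♝ · ♜│8
7│♟ ♟ ♟ ♟ ♟ ♟ ♟ ♟│7
6│· · · · · · · ·│6
5│· · · ♞ ♞ · · ·│5
4│· · · · · · · ·│4
3│· · · · · · · ·│3
2│♙ ♙ ♙ ♙ ♙ ♙ ♙ ♙│2
1│♖ · ♗ ♕ ♔ ♗ · ♖│1
  ─────────────────
  a b c d e f g h

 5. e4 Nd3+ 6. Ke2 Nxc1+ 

  a b c d e f g h
  ─────────────────
8│♜ · ♝ ♛ ♚ ♝ · ♜│8
7│♟ ♟ ♟ ♟ ♟ ♟ ♟ ♟│7
6│· · · · · · · ·│6
5│· · · ♞ · · · ·│5
4│· · · · ♙ · · ·│4
3│· · · · · · · ·│3
2│♙ ♙ ♙ ♙ ♔ ♙ ♙ ♙│2
1│♖ · ♞ ♕ · ♗ · ♖│1
  ─────────────────
  a b c d e f g h

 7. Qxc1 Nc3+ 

  a b c d e f g h
  ─────────────────
8│♜ · ♝ ♛ ♚ ♝ · ♜│8
7│♟ ♟ ♟ ♟ ♟ ♟ ♟ ♟│7
6│· · · · · · · ·│6
5│· · · · · · · ·│5
4│· · · · ♙ · · ·│4
3│· · ♞ · · · · ·│3
2│♙ ♙ ♙ ♙ ♔ ♙ ♙ ♙│2
1│♖ · ♕ · · ♗ · ♖│1
  ─────────────────
  a b c d e f g h


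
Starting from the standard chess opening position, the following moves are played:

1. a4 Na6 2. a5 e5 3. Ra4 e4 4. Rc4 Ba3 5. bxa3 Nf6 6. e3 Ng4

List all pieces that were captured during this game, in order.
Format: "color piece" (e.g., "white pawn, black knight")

Tracking captures:
  bxa3: captured black bishop

black bishop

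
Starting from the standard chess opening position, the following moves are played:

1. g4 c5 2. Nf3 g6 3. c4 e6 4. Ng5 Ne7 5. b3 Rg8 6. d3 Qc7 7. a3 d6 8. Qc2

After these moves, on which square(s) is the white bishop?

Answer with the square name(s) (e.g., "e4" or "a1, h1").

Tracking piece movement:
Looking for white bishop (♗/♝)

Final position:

  a b c d e f g h
  ─────────────────
8│♜ ♞ ♝ · ♚ ♝ ♜ ·│8
7│♟ ♟ ♛ · ♞ ♟ · ♟│7
6│· · · ♟ ♟ · ♟ ·│6
5│· · ♟ · · · ♘ ·│5
4│· · ♙ · · · ♙ ·│4
3│♙ ♙ · ♙ · · · ·│3
2│· · ♕ · ♙ ♙ · ♙│2
1│♖ ♘ ♗ · ♔ ♗ · ♖│1
  ─────────────────
  a b c d e f g h


c1, f1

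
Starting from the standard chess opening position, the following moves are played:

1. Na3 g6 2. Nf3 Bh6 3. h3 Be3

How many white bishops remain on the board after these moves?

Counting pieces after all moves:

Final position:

  a b c d e f g h
  ─────────────────
8│♜ ♞ ♝ ♛ ♚ · ♞ ♜│8
7│♟ ♟ ♟ ♟ ♟ ♟ · ♟│7
6│· · · · · · ♟ ·│6
5│· · · · · · · ·│5
4│· · · · · · · ·│4
3│♘ · · · ♝ ♘ · ♙│3
2│♙ ♙ ♙ ♙ ♙ ♙ ♙ ·│2
1│♖ · ♗ ♕ ♔ ♗ · ♖│1
  ─────────────────
  a b c d e f g h


2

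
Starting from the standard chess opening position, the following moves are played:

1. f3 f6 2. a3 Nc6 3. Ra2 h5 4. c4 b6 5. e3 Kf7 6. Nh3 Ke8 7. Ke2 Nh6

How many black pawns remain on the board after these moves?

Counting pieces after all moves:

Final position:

  a b c d e f g h
  ─────────────────
8│♜ · ♝ ♛ ♚ ♝ · ♜│8
7│♟ · ♟ ♟ ♟ · ♟ ·│7
6│· ♟ ♞ · · ♟ · ♞│6
5│· · · · · · · ♟│5
4│· · ♙ · · · · ·│4
3│♙ · · · ♙ ♙ · ♘│3
2│♖ ♙ · ♙ ♔ · ♙ ♙│2
1│· ♘ ♗ ♕ · ♗ · ♖│1
  ─────────────────
  a b c d e f g h


8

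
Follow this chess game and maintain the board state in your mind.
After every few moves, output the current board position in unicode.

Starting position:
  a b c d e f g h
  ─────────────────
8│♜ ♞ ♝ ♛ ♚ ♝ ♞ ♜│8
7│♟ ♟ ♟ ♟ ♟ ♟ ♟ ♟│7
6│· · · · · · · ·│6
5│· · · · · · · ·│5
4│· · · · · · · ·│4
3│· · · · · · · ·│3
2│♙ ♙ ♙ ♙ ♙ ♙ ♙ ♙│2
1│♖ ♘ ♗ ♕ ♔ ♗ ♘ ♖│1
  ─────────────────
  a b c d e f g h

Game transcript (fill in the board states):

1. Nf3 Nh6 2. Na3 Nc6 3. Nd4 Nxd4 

  a b c d e f g h
  ─────────────────
8│♜ · ♝ ♛ ♚ ♝ · ♜│8
7│♟ ♟ ♟ ♟ ♟ ♟ ♟ ♟│7
6│· · · · · · · ♞│6
5│· · · · · · · ·│5
4│· · · ♞ · · · ·│4
3│♘ · · · · · · ·│3
2│♙ ♙ ♙ ♙ ♙ ♙ ♙ ♙│2
1│♖ · ♗ ♕ ♔ ♗ · ♖│1
  ─────────────────
  a b c d e f g h

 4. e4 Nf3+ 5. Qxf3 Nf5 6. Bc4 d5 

  a b c d e f g h
  ─────────────────
8│♜ · ♝ ♛ ♚ ♝ · ♜│8
7│♟ ♟ ♟ · ♟ ♟ ♟ ♟│7
6│· · · · · · · ·│6
5│· · · ♟ · ♞ · ·│5
4│· · ♗ · ♙ · · ·│4
3│♘ · · · · ♕ · ·│3
2│♙ ♙ ♙ ♙ · ♙ ♙ ♙│2
1│♖ · ♗ · ♔ · · ♖│1
  ─────────────────
  a b c d e f g h

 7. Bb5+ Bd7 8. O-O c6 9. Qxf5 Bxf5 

  a b c d e f g h
  ─────────────────
8│♜ · · ♛ ♚ ♝ · ♜│8
7│♟ ♟ · · ♟ ♟ ♟ ♟│7
6│· · ♟ · · · · ·│6
5│· ♗ · ♟ · ♝ · ·│5
4│· · · · ♙ · · ·│4
3│♘ · · · · · · ·│3
2│♙ ♙ ♙ ♙ · ♙ ♙ ♙│2
1│♖ · ♗ · · ♖ ♔ ·│1
  ─────────────────
  a b c d e f g h

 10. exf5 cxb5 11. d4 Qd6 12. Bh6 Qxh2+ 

  a b c d e f g h
  ─────────────────
8│♜ · · · ♚ ♝ · ♜│8
7│♟ ♟ · · ♟ ♟ ♟ ♟│7
6│· · · · · · · ♗│6
5│· ♟ · ♟ · ♙ · ·│5
4│· · · ♙ · · · ·│4
3│♘ · · · · · · ·│3
2│♙ ♙ ♙ · · ♙ ♙ ♛│2
1│♖ · · · · ♖ ♔ ·│1
  ─────────────────
  a b c d e f g h

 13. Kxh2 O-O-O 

  a b c d e f g h
  ─────────────────
8│· · ♚ ♜ · ♝ · ♜│8
7│♟ ♟ · · ♟ ♟ ♟ ♟│7
6│· · · · · · · ♗│6
5│· ♟ · ♟ · ♙ · ·│5
4│· · · ♙ · · · ·│4
3│♘ · · · · · · ·│3
2│♙ ♙ ♙ · · ♙ ♙ ♔│2
1│♖ · · · · ♖ · ·│1
  ─────────────────
  a b c d e f g h


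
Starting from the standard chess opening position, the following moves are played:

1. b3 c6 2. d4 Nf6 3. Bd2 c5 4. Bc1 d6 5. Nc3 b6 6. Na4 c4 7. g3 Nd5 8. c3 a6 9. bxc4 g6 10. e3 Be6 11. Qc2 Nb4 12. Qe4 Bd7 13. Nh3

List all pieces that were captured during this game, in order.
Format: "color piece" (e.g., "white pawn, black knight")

Tracking captures:
  bxc4: captured black pawn

black pawn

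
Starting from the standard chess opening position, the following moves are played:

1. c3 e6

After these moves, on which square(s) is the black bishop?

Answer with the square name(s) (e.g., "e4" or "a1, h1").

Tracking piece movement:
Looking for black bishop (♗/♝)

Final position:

  a b c d e f g h
  ─────────────────
8│♜ ♞ ♝ ♛ ♚ ♝ ♞ ♜│8
7│♟ ♟ ♟ ♟ · ♟ ♟ ♟│7
6│· · · · ♟ · · ·│6
5│· · · · · · · ·│5
4│· · · · · · · ·│4
3│· · ♙ · · · · ·│3
2│♙ ♙ · ♙ ♙ ♙ ♙ ♙│2
1│♖ ♘ ♗ ♕ ♔ ♗ ♘ ♖│1
  ─────────────────
  a b c d e f g h


c8, f8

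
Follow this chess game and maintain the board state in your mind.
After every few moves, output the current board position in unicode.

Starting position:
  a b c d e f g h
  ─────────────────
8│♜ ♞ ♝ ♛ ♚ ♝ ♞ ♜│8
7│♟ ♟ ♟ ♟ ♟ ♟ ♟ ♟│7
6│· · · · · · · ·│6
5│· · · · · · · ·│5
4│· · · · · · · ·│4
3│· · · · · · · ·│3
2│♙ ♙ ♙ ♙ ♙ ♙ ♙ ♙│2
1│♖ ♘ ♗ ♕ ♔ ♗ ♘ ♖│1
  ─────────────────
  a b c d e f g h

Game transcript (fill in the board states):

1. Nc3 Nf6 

  a b c d e f g h
  ─────────────────
8│♜ ♞ ♝ ♛ ♚ ♝ · ♜│8
7│♟ ♟ ♟ ♟ ♟ ♟ ♟ ♟│7
6│· · · · · ♞ · ·│6
5│· · · · · · · ·│5
4│· · · · · · · ·│4
3│· · ♘ · · · · ·│3
2│♙ ♙ ♙ ♙ ♙ ♙ ♙ ♙│2
1│♖ · ♗ ♕ ♔ ♗ ♘ ♖│1
  ─────────────────
  a b c d e f g h

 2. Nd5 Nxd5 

  a b c d e f g h
  ─────────────────
8│♜ ♞ ♝ ♛ ♚ ♝ · ♜│8
7│♟ ♟ ♟ ♟ ♟ ♟ ♟ ♟│7
6│· · · · · · · ·│6
5│· · · ♞ · · · ·│5
4│· · · · · · · ·│4
3│· · · · · · · ·│3
2│♙ ♙ ♙ ♙ ♙ ♙ ♙ ♙│2
1│♖ · ♗ ♕ ♔ ♗ ♘ ♖│1
  ─────────────────
  a b c d e f g h

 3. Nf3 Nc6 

  a b c d e f g h
  ─────────────────
8│♜ · ♝ ♛ ♚ ♝ · ♜│8
7│♟ ♟ ♟ ♟ ♟ ♟ ♟ ♟│7
6│· · ♞ · · · · ·│6
5│· · · ♞ · · · ·│5
4│· · · · · · · ·│4
3│· · · · · ♘ · ·│3
2│♙ ♙ ♙ ♙ ♙ ♙ ♙ ♙│2
1│♖ · ♗ ♕ ♔ ♗ · ♖│1
  ─────────────────
  a b c d e f g h



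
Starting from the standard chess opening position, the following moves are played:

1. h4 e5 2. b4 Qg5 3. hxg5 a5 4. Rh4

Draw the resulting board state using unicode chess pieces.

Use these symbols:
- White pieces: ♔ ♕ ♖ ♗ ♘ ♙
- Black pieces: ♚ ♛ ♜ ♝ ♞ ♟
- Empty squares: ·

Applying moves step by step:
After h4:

♜ ♞ ♝ ♛ ♚ ♝ ♞ ♜
♟ ♟ ♟ ♟ ♟ ♟ ♟ ♟
· · · · · · · ·
· · · · · · · ·
· · · · · · · ♙
· · · · · · · ·
♙ ♙ ♙ ♙ ♙ ♙ ♙ ·
♖ ♘ ♗ ♕ ♔ ♗ ♘ ♖


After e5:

♜ ♞ ♝ ♛ ♚ ♝ ♞ ♜
♟ ♟ ♟ ♟ · ♟ ♟ ♟
· · · · · · · ·
· · · · ♟ · · ·
· · · · · · · ♙
· · · · · · · ·
♙ ♙ ♙ ♙ ♙ ♙ ♙ ·
♖ ♘ ♗ ♕ ♔ ♗ ♘ ♖


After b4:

♜ ♞ ♝ ♛ ♚ ♝ ♞ ♜
♟ ♟ ♟ ♟ · ♟ ♟ ♟
· · · · · · · ·
· · · · ♟ · · ·
· ♙ · · · · · ♙
· · · · · · · ·
♙ · ♙ ♙ ♙ ♙ ♙ ·
♖ ♘ ♗ ♕ ♔ ♗ ♘ ♖


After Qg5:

♜ ♞ ♝ · ♚ ♝ ♞ ♜
♟ ♟ ♟ ♟ · ♟ ♟ ♟
· · · · · · · ·
· · · · ♟ · ♛ ·
· ♙ · · · · · ♙
· · · · · · · ·
♙ · ♙ ♙ ♙ ♙ ♙ ·
♖ ♘ ♗ ♕ ♔ ♗ ♘ ♖


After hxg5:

♜ ♞ ♝ · ♚ ♝ ♞ ♜
♟ ♟ ♟ ♟ · ♟ ♟ ♟
· · · · · · · ·
· · · · ♟ · ♙ ·
· ♙ · · · · · ·
· · · · · · · ·
♙ · ♙ ♙ ♙ ♙ ♙ ·
♖ ♘ ♗ ♕ ♔ ♗ ♘ ♖


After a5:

♜ ♞ ♝ · ♚ ♝ ♞ ♜
· ♟ ♟ ♟ · ♟ ♟ ♟
· · · · · · · ·
♟ · · · ♟ · ♙ ·
· ♙ · · · · · ·
· · · · · · · ·
♙ · ♙ ♙ ♙ ♙ ♙ ·
♖ ♘ ♗ ♕ ♔ ♗ ♘ ♖


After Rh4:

♜ ♞ ♝ · ♚ ♝ ♞ ♜
· ♟ ♟ ♟ · ♟ ♟ ♟
· · · · · · · ·
♟ · · · ♟ · ♙ ·
· ♙ · · · · · ♖
· · · · · · · ·
♙ · ♙ ♙ ♙ ♙ ♙ ·
♖ ♘ ♗ ♕ ♔ ♗ ♘ ·



  a b c d e f g h
  ─────────────────
8│♜ ♞ ♝ · ♚ ♝ ♞ ♜│8
7│· ♟ ♟ ♟ · ♟ ♟ ♟│7
6│· · · · · · · ·│6
5│♟ · · · ♟ · ♙ ·│5
4│· ♙ · · · · · ♖│4
3│· · · · · · · ·│3
2│♙ · ♙ ♙ ♙ ♙ ♙ ·│2
1│♖ ♘ ♗ ♕ ♔ ♗ ♘ ·│1
  ─────────────────
  a b c d e f g h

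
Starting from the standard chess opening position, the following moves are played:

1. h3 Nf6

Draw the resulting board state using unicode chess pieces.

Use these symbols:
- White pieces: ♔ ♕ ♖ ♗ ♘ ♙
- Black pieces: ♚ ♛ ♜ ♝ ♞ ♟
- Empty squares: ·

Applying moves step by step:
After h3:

♜ ♞ ♝ ♛ ♚ ♝ ♞ ♜
♟ ♟ ♟ ♟ ♟ ♟ ♟ ♟
· · · · · · · ·
· · · · · · · ·
· · · · · · · ·
· · · · · · · ♙
♙ ♙ ♙ ♙ ♙ ♙ ♙ ·
♖ ♘ ♗ ♕ ♔ ♗ ♘ ♖


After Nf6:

♜ ♞ ♝ ♛ ♚ ♝ · ♜
♟ ♟ ♟ ♟ ♟ ♟ ♟ ♟
· · · · · ♞ · ·
· · · · · · · ·
· · · · · · · ·
· · · · · · · ♙
♙ ♙ ♙ ♙ ♙ ♙ ♙ ·
♖ ♘ ♗ ♕ ♔ ♗ ♘ ♖



  a b c d e f g h
  ─────────────────
8│♜ ♞ ♝ ♛ ♚ ♝ · ♜│8
7│♟ ♟ ♟ ♟ ♟ ♟ ♟ ♟│7
6│· · · · · ♞ · ·│6
5│· · · · · · · ·│5
4│· · · · · · · ·│4
3│· · · · · · · ♙│3
2│♙ ♙ ♙ ♙ ♙ ♙ ♙ ·│2
1│♖ ♘ ♗ ♕ ♔ ♗ ♘ ♖│1
  ─────────────────
  a b c d e f g h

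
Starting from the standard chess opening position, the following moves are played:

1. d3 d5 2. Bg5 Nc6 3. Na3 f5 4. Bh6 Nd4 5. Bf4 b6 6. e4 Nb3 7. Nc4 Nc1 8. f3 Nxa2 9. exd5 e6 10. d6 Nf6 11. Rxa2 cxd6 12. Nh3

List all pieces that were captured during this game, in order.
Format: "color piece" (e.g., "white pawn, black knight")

Tracking captures:
  Nxa2: captured white pawn
  exd5: captured black pawn
  Rxa2: captured black knight
  cxd6: captured white pawn

white pawn, black pawn, black knight, white pawn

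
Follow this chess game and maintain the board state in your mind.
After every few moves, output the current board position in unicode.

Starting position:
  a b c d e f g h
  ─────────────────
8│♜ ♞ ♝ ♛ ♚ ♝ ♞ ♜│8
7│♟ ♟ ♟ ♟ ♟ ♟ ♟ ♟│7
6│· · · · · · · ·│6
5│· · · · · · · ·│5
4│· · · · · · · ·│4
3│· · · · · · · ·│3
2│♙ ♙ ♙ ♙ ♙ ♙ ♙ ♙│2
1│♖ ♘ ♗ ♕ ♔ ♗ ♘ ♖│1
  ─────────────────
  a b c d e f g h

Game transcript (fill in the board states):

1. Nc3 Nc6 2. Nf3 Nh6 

  a b c d e f g h
  ─────────────────
8│♜ · ♝ ♛ ♚ ♝ · ♜│8
7│♟ ♟ ♟ ♟ ♟ ♟ ♟ ♟│7
6│· · ♞ · · · · ♞│6
5│· · · · · · · ·│5
4│· · · · · · · ·│4
3│· · ♘ · · ♘ · ·│3
2│♙ ♙ ♙ ♙ ♙ ♙ ♙ ♙│2
1│♖ · ♗ ♕ ♔ ♗ · ♖│1
  ─────────────────
  a b c d e f g h

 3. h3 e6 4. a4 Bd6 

  a b c d e f g h
  ─────────────────
8│♜ · ♝ ♛ ♚ · · ♜│8
7│♟ ♟ ♟ ♟ · ♟ ♟ ♟│7
6│· · ♞ ♝ ♟ · · ♞│6
5│· · · · · · · ·│5
4│♙ · · · · · · ·│4
3│· · ♘ · · ♘ · ♙│3
2│· ♙ ♙ ♙ ♙ ♙ ♙ ·│2
1│♖ · ♗ ♕ ♔ ♗ · ♖│1
  ─────────────────
  a b c d e f g h

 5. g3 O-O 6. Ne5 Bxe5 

  a b c d e f g h
  ─────────────────
8│♜ · ♝ ♛ · ♜ ♚ ·│8
7│♟ ♟ ♟ ♟ · ♟ ♟ ♟│7
6│· · ♞ · ♟ · · ♞│6
5│· · · · ♝ · · ·│5
4│♙ · · · · · · ·│4
3│· · ♘ · · · ♙ ♙│3
2│· ♙ ♙ ♙ ♙ ♙ · ·│2
1│♖ · ♗ ♕ ♔ ♗ · ♖│1
  ─────────────────
  a b c d e f g h

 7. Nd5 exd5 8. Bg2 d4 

  a b c d e f g h
  ─────────────────
8│♜ · ♝ ♛ · ♜ ♚ ·│8
7│♟ ♟ ♟ ♟ · ♟ ♟ ♟│7
6│· · ♞ · · · · ♞│6
5│· · · · ♝ · · ·│5
4│♙ · · ♟ · · · ·│4
3│· · · · · · ♙ ♙│3
2│· ♙ ♙ ♙ ♙ ♙ ♗ ·│2
1│♖ · ♗ ♕ ♔ · · ♖│1
  ─────────────────
  a b c d e f g h

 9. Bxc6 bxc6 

  a b c d e f g h
  ─────────────────
8│♜ · ♝ ♛ · ♜ ♚ ·│8
7│♟ · ♟ ♟ · ♟ ♟ ♟│7
6│· · ♟ · · · · ♞│6
5│· · · · ♝ · · ·│5
4│♙ · · ♟ · · · ·│4
3│· · · · · · ♙ ♙│3
2│· ♙ ♙ ♙ ♙ ♙ · ·│2
1│♖ · ♗ ♕ ♔ · · ♖│1
  ─────────────────
  a b c d e f g h


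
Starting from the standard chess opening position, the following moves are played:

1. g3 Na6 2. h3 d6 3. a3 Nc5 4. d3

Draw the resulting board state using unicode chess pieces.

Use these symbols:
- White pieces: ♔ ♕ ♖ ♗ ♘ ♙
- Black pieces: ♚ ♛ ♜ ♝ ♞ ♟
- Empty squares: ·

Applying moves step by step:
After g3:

♜ ♞ ♝ ♛ ♚ ♝ ♞ ♜
♟ ♟ ♟ ♟ ♟ ♟ ♟ ♟
· · · · · · · ·
· · · · · · · ·
· · · · · · · ·
· · · · · · ♙ ·
♙ ♙ ♙ ♙ ♙ ♙ · ♙
♖ ♘ ♗ ♕ ♔ ♗ ♘ ♖


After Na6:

♜ · ♝ ♛ ♚ ♝ ♞ ♜
♟ ♟ ♟ ♟ ♟ ♟ ♟ ♟
♞ · · · · · · ·
· · · · · · · ·
· · · · · · · ·
· · · · · · ♙ ·
♙ ♙ ♙ ♙ ♙ ♙ · ♙
♖ ♘ ♗ ♕ ♔ ♗ ♘ ♖


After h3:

♜ · ♝ ♛ ♚ ♝ ♞ ♜
♟ ♟ ♟ ♟ ♟ ♟ ♟ ♟
♞ · · · · · · ·
· · · · · · · ·
· · · · · · · ·
· · · · · · ♙ ♙
♙ ♙ ♙ ♙ ♙ ♙ · ·
♖ ♘ ♗ ♕ ♔ ♗ ♘ ♖


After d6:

♜ · ♝ ♛ ♚ ♝ ♞ ♜
♟ ♟ ♟ · ♟ ♟ ♟ ♟
♞ · · ♟ · · · ·
· · · · · · · ·
· · · · · · · ·
· · · · · · ♙ ♙
♙ ♙ ♙ ♙ ♙ ♙ · ·
♖ ♘ ♗ ♕ ♔ ♗ ♘ ♖


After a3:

♜ · ♝ ♛ ♚ ♝ ♞ ♜
♟ ♟ ♟ · ♟ ♟ ♟ ♟
♞ · · ♟ · · · ·
· · · · · · · ·
· · · · · · · ·
♙ · · · · · ♙ ♙
· ♙ ♙ ♙ ♙ ♙ · ·
♖ ♘ ♗ ♕ ♔ ♗ ♘ ♖


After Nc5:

♜ · ♝ ♛ ♚ ♝ ♞ ♜
♟ ♟ ♟ · ♟ ♟ ♟ ♟
· · · ♟ · · · ·
· · ♞ · · · · ·
· · · · · · · ·
♙ · · · · · ♙ ♙
· ♙ ♙ ♙ ♙ ♙ · ·
♖ ♘ ♗ ♕ ♔ ♗ ♘ ♖


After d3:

♜ · ♝ ♛ ♚ ♝ ♞ ♜
♟ ♟ ♟ · ♟ ♟ ♟ ♟
· · · ♟ · · · ·
· · ♞ · · · · ·
· · · · · · · ·
♙ · · ♙ · · ♙ ♙
· ♙ ♙ · ♙ ♙ · ·
♖ ♘ ♗ ♕ ♔ ♗ ♘ ♖



  a b c d e f g h
  ─────────────────
8│♜ · ♝ ♛ ♚ ♝ ♞ ♜│8
7│♟ ♟ ♟ · ♟ ♟ ♟ ♟│7
6│· · · ♟ · · · ·│6
5│· · ♞ · · · · ·│5
4│· · · · · · · ·│4
3│♙ · · ♙ · · ♙ ♙│3
2│· ♙ ♙ · ♙ ♙ · ·│2
1│♖ ♘ ♗ ♕ ♔ ♗ ♘ ♖│1
  ─────────────────
  a b c d e f g h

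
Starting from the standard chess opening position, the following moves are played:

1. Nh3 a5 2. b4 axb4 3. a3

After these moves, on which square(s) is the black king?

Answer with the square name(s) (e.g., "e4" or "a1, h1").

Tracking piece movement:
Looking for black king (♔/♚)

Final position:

  a b c d e f g h
  ─────────────────
8│♜ ♞ ♝ ♛ ♚ ♝ ♞ ♜│8
7│· ♟ ♟ ♟ ♟ ♟ ♟ ♟│7
6│· · · · · · · ·│6
5│· · · · · · · ·│5
4│· ♟ · · · · · ·│4
3│♙ · · · · · · ♘│3
2│· · ♙ ♙ ♙ ♙ ♙ ♙│2
1│♖ ♘ ♗ ♕ ♔ ♗ · ♖│1
  ─────────────────
  a b c d e f g h


e8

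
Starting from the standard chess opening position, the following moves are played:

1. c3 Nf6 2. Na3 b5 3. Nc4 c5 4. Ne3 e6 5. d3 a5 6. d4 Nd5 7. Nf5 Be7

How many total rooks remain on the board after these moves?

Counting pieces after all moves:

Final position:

  a b c d e f g h
  ─────────────────
8│♜ ♞ ♝ ♛ ♚ · · ♜│8
7│· · · ♟ ♝ ♟ ♟ ♟│7
6│· · · · ♟ · · ·│6
5│♟ ♟ ♟ ♞ · ♘ · ·│5
4│· · · ♙ · · · ·│4
3│· · ♙ · · · · ·│3
2│♙ ♙ · · ♙ ♙ ♙ ♙│2
1│♖ · ♗ ♕ ♔ ♗ ♘ ♖│1
  ─────────────────
  a b c d e f g h


4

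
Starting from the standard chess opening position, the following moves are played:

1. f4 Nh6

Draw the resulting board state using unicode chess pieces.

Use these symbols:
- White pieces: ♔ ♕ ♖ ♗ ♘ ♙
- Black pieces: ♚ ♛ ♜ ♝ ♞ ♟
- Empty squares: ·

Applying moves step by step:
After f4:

♜ ♞ ♝ ♛ ♚ ♝ ♞ ♜
♟ ♟ ♟ ♟ ♟ ♟ ♟ ♟
· · · · · · · ·
· · · · · · · ·
· · · · · ♙ · ·
· · · · · · · ·
♙ ♙ ♙ ♙ ♙ · ♙ ♙
♖ ♘ ♗ ♕ ♔ ♗ ♘ ♖


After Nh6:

♜ ♞ ♝ ♛ ♚ ♝ · ♜
♟ ♟ ♟ ♟ ♟ ♟ ♟ ♟
· · · · · · · ♞
· · · · · · · ·
· · · · · ♙ · ·
· · · · · · · ·
♙ ♙ ♙ ♙ ♙ · ♙ ♙
♖ ♘ ♗ ♕ ♔ ♗ ♘ ♖



  a b c d e f g h
  ─────────────────
8│♜ ♞ ♝ ♛ ♚ ♝ · ♜│8
7│♟ ♟ ♟ ♟ ♟ ♟ ♟ ♟│7
6│· · · · · · · ♞│6
5│· · · · · · · ·│5
4│· · · · · ♙ · ·│4
3│· · · · · · · ·│3
2│♙ ♙ ♙ ♙ ♙ · ♙ ♙│2
1│♖ ♘ ♗ ♕ ♔ ♗ ♘ ♖│1
  ─────────────────
  a b c d e f g h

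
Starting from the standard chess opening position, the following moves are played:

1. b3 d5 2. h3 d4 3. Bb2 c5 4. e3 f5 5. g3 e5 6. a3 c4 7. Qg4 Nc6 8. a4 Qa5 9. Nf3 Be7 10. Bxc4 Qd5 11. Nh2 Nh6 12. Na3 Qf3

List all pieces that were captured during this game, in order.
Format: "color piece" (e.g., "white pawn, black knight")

Tracking captures:
  Bxc4: captured black pawn

black pawn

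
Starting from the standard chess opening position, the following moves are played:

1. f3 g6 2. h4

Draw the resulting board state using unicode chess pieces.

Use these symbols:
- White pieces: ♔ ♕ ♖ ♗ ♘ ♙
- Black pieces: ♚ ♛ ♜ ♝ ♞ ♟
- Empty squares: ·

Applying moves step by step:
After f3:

♜ ♞ ♝ ♛ ♚ ♝ ♞ ♜
♟ ♟ ♟ ♟ ♟ ♟ ♟ ♟
· · · · · · · ·
· · · · · · · ·
· · · · · · · ·
· · · · · ♙ · ·
♙ ♙ ♙ ♙ ♙ · ♙ ♙
♖ ♘ ♗ ♕ ♔ ♗ ♘ ♖


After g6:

♜ ♞ ♝ ♛ ♚ ♝ ♞ ♜
♟ ♟ ♟ ♟ ♟ ♟ · ♟
· · · · · · ♟ ·
· · · · · · · ·
· · · · · · · ·
· · · · · ♙ · ·
♙ ♙ ♙ ♙ ♙ · ♙ ♙
♖ ♘ ♗ ♕ ♔ ♗ ♘ ♖


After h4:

♜ ♞ ♝ ♛ ♚ ♝ ♞ ♜
♟ ♟ ♟ ♟ ♟ ♟ · ♟
· · · · · · ♟ ·
· · · · · · · ·
· · · · · · · ♙
· · · · · ♙ · ·
♙ ♙ ♙ ♙ ♙ · ♙ ·
♖ ♘ ♗ ♕ ♔ ♗ ♘ ♖



  a b c d e f g h
  ─────────────────
8│♜ ♞ ♝ ♛ ♚ ♝ ♞ ♜│8
7│♟ ♟ ♟ ♟ ♟ ♟ · ♟│7
6│· · · · · · ♟ ·│6
5│· · · · · · · ·│5
4│· · · · · · · ♙│4
3│· · · · · ♙ · ·│3
2│♙ ♙ ♙ ♙ ♙ · ♙ ·│2
1│♖ ♘ ♗ ♕ ♔ ♗ ♘ ♖│1
  ─────────────────
  a b c d e f g h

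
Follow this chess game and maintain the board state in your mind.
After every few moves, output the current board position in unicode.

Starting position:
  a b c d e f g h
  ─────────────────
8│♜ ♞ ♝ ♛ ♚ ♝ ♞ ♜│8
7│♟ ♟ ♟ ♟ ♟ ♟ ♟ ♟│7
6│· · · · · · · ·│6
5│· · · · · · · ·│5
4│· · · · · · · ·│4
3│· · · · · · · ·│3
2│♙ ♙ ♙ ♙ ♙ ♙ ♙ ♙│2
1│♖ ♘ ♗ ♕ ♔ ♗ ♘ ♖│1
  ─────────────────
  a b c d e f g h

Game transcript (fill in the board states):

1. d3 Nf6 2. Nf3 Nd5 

  a b c d e f g h
  ─────────────────
8│♜ ♞ ♝ ♛ ♚ ♝ · ♜│8
7│♟ ♟ ♟ ♟ ♟ ♟ ♟ ♟│7
6│· · · · · · · ·│6
5│· · · ♞ · · · ·│5
4│· · · · · · · ·│4
3│· · · ♙ · ♘ · ·│3
2│♙ ♙ ♙ · ♙ ♙ ♙ ♙│2
1│♖ ♘ ♗ ♕ ♔ ♗ · ♖│1
  ─────────────────
  a b c d e f g h

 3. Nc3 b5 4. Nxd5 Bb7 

  a b c d e f g h
  ─────────────────
8│♜ ♞ · ♛ ♚ ♝ · ♜│8
7│♟ ♝ ♟ ♟ ♟ ♟ ♟ ♟│7
6│· · · · · · · ·│6
5│· ♟ · ♘ · · · ·│5
4│· · · · · · · ·│4
3│· · · ♙ · ♘ · ·│3
2│♙ ♙ ♙ · ♙ ♙ ♙ ♙│2
1│♖ · ♗ ♕ ♔ ♗ · ♖│1
  ─────────────────
  a b c d e f g h

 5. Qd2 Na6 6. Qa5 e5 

  a b c d e f g h
  ─────────────────
8│♜ · · ♛ ♚ ♝ · ♜│8
7│♟ ♝ ♟ ♟ · ♟ ♟ ♟│7
6│♞ · · · · · · ·│6
5│♕ ♟ · ♘ ♟ · · ·│5
4│· · · · · · · ·│4
3│· · · ♙ · ♘ · ·│3
2│♙ ♙ ♙ · ♙ ♙ ♙ ♙│2
1│♖ · ♗ · ♔ ♗ · ♖│1
  ─────────────────
  a b c d e f g h

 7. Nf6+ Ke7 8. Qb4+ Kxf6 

  a b c d e f g h
  ─────────────────
8│♜ · · ♛ · ♝ · ♜│8
7│♟ ♝ ♟ ♟ · ♟ ♟ ♟│7
6│♞ · · · · ♚ · ·│6
5│· ♟ · · ♟ · · ·│5
4│· ♕ · · · · · ·│4
3│· · · ♙ · ♘ · ·│3
2│♙ ♙ ♙ · ♙ ♙ ♙ ♙│2
1│♖ · ♗ · ♔ ♗ · ♖│1
  ─────────────────
  a b c d e f g h

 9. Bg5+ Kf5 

  a b c d e f g h
  ─────────────────
8│♜ · · ♛ · ♝ · ♜│8
7│♟ ♝ ♟ ♟ · ♟ ♟ ♟│7
6│♞ · · · · · · ·│6
5│· ♟ · · ♟ ♚ ♗ ·│5
4│· ♕ · · · · · ·│4
3│· · · ♙ · ♘ · ·│3
2│♙ ♙ ♙ · ♙ ♙ ♙ ♙│2
1│♖ · · · ♔ ♗ · ♖│1
  ─────────────────
  a b c d e f g h


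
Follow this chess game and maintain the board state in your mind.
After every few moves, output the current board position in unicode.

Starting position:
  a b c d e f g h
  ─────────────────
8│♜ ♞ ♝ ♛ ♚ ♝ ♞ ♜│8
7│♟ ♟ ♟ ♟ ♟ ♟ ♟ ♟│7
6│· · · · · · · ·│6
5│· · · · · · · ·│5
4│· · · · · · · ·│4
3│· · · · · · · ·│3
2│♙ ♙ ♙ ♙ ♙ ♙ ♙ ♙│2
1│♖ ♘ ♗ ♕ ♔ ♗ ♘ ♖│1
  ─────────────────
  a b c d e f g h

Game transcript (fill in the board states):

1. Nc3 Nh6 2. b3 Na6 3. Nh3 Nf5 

  a b c d e f g h
  ─────────────────
8│♜ · ♝ ♛ ♚ ♝ · ♜│8
7│♟ ♟ ♟ ♟ ♟ ♟ ♟ ♟│7
6│♞ · · · · · · ·│6
5│· · · · · ♞ · ·│5
4│· · · · · · · ·│4
3│· ♙ ♘ · · · · ♘│3
2│♙ · ♙ ♙ ♙ ♙ ♙ ♙│2
1│♖ · ♗ ♕ ♔ ♗ · ♖│1
  ─────────────────
  a b c d e f g h

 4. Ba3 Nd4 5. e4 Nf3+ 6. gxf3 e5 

  a b c d e f g h
  ─────────────────
8│♜ · ♝ ♛ ♚ ♝ · ♜│8
7│♟ ♟ ♟ ♟ · ♟ ♟ ♟│7
6│♞ · · · · · · ·│6
5│· · · · ♟ · · ·│5
4│· · · · ♙ · · ·│4
3│♗ ♙ ♘ · · ♙ · ♘│3
2│♙ · ♙ ♙ · ♙ · ♙│2
1│♖ · · ♕ ♔ ♗ · ♖│1
  ─────────────────
  a b c d e f g h

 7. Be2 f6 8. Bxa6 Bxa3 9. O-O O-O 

  a b c d e f g h
  ─────────────────
8│♜ · ♝ ♛ · ♜ ♚ ·│8
7│♟ ♟ ♟ ♟ · · ♟ ♟│7
6│♗ · · · · ♟ · ·│6
5│· · · · ♟ · · ·│5
4│· · · · ♙ · · ·│4
3│♝ ♙ ♘ · · ♙ · ♘│3
2│♙ · ♙ ♙ · ♙ · ♙│2
1│♖ · · ♕ · ♖ ♔ ·│1
  ─────────────────
  a b c d e f g h

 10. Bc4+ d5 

  a b c d e f g h
  ─────────────────
8│♜ · ♝ ♛ · ♜ ♚ ·│8
7│♟ ♟ ♟ · · · ♟ ♟│7
6│· · · · · ♟ · ·│6
5│· · · ♟ ♟ · · ·│5
4│· · ♗ · ♙ · · ·│4
3│♝ ♙ ♘ · · ♙ · ♘│3
2│♙ · ♙ ♙ · ♙ · ♙│2
1│♖ · · ♕ · ♖ ♔ ·│1
  ─────────────────
  a b c d e f g h


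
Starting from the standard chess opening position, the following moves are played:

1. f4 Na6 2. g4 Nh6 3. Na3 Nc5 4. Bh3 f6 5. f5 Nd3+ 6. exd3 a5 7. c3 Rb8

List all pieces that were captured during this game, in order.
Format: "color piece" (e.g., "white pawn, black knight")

Tracking captures:
  exd3: captured black knight

black knight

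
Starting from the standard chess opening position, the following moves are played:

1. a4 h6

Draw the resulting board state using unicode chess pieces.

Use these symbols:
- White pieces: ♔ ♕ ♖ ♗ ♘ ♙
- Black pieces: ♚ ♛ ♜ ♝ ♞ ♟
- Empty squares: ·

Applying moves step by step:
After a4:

♜ ♞ ♝ ♛ ♚ ♝ ♞ ♜
♟ ♟ ♟ ♟ ♟ ♟ ♟ ♟
· · · · · · · ·
· · · · · · · ·
♙ · · · · · · ·
· · · · · · · ·
· ♙ ♙ ♙ ♙ ♙ ♙ ♙
♖ ♘ ♗ ♕ ♔ ♗ ♘ ♖


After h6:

♜ ♞ ♝ ♛ ♚ ♝ ♞ ♜
♟ ♟ ♟ ♟ ♟ ♟ ♟ ·
· · · · · · · ♟
· · · · · · · ·
♙ · · · · · · ·
· · · · · · · ·
· ♙ ♙ ♙ ♙ ♙ ♙ ♙
♖ ♘ ♗ ♕ ♔ ♗ ♘ ♖



  a b c d e f g h
  ─────────────────
8│♜ ♞ ♝ ♛ ♚ ♝ ♞ ♜│8
7│♟ ♟ ♟ ♟ ♟ ♟ ♟ ·│7
6│· · · · · · · ♟│6
5│· · · · · · · ·│5
4│♙ · · · · · · ·│4
3│· · · · · · · ·│3
2│· ♙ ♙ ♙ ♙ ♙ ♙ ♙│2
1│♖ ♘ ♗ ♕ ♔ ♗ ♘ ♖│1
  ─────────────────
  a b c d e f g h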